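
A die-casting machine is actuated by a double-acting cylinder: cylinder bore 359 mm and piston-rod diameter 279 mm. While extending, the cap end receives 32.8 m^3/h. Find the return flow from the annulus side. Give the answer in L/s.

Q_out ≈ 3.61 L/s

Cap-side area A_cap = π/4 × (359 mm)² = 1.012e5 mm^2
Rod-side annular area A_ann = π/4 × (359² − 279²) = 40090 mm^2
Piston speed v = Q_in/A_cap; rod-end outflow Q_out = v × A_ann = Q_in × A_ann/A_cap.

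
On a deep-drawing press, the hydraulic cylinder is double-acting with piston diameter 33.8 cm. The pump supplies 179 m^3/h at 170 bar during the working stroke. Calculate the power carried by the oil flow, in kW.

W ≈ 845 kW

Hydraulic power = P × Q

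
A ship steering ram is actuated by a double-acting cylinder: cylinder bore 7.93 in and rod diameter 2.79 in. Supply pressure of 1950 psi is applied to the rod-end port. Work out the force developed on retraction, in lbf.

F ≈ 84400 lbf

Rod-side annular area A_ann = π/4 × (7.93² − 2.79²) = 43.28 in^2
On retraction the pressure acts on the annular area (bore minus rod).
F = P × A_ann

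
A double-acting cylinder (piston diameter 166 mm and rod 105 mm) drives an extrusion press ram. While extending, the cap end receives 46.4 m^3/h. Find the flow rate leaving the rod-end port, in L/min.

Cap-side area A_cap = π/4 × (166 mm)² = 21640 mm^2
Rod-side annular area A_ann = π/4 × (166² − 105²) = 12980 mm^2
Piston speed v = Q_in/A_cap; rod-end outflow Q_out = v × A_ann = Q_in × A_ann/A_cap.

Q_out ≈ 464 L/min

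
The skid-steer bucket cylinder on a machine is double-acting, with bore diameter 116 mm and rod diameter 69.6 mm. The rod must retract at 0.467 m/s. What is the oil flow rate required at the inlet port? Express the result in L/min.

Q ≈ 190 L/min

Rod-side annular area A_ann = π/4 × (116² − 69.6²) = 6764 mm^2
Q = A × v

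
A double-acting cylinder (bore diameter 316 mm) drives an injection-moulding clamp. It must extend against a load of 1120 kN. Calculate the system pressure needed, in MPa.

P ≈ 14.3 MPa

Cap-side area A_cap = π/4 × (316 mm)² = 78430 mm^2
P = F / A = 1120 kN / A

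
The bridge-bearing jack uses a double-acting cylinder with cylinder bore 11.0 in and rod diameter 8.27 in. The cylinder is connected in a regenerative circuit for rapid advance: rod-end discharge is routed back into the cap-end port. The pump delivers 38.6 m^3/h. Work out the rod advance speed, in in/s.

v ≈ 12.2 in/s

In regeneration the rod-end outflow joins the pump flow into the cap end, so the net volume the pump must supply per unit advance equals the rod cross-section area.
Rod cross-section A_rod = π/4 × (8.27 in)² = 53.72 in^2
v = Q_pump / A_rod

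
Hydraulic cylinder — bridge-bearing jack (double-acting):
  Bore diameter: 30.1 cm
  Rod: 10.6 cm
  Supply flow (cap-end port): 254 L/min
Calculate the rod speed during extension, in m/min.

Cap-side area A_cap = π/4 × (30.1 cm)² = 711.6 cm^2
v = Q / A

v ≈ 3.57 m/min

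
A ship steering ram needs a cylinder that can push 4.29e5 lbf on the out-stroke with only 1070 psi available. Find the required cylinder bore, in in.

D ≈ 22.6 in

Extension force acts on the full piston face: F = P × (π/4)D².
D = √(4F / (πP)) = √(4 × 4.29e5 lbf / (π × 1070 psi))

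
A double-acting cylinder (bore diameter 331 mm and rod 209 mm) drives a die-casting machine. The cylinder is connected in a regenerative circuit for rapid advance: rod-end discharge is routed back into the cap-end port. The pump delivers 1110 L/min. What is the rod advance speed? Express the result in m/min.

v ≈ 32.4 m/min

In regeneration the rod-end outflow joins the pump flow into the cap end, so the net volume the pump must supply per unit advance equals the rod cross-section area.
Rod cross-section A_rod = π/4 × (209 mm)² = 34310 mm^2
v = Q_pump / A_rod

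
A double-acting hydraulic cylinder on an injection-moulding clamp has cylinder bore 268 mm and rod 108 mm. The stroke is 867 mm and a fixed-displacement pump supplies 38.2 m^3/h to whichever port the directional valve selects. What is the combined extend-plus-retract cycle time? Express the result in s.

Cap-side area A_cap = π/4 × (268 mm)² = 56410 mm^2
Rod-side annular area A_ann = π/4 × (268² − 108²) = 47250 mm^2
t_ext = A_cap·L/Q = 4.609 s
t_ret = A_ann·L/Q = 3.861 s
t_cycle = t_ext + t_ret

t ≈ 8.47 s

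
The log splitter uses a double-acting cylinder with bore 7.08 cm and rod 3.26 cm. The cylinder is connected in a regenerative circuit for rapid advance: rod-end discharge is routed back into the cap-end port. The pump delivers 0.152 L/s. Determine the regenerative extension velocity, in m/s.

v ≈ 0.182 m/s

In regeneration the rod-end outflow joins the pump flow into the cap end, so the net volume the pump must supply per unit advance equals the rod cross-section area.
Rod cross-section A_rod = π/4 × (3.26 cm)² = 8.347 cm^2
v = Q_pump / A_rod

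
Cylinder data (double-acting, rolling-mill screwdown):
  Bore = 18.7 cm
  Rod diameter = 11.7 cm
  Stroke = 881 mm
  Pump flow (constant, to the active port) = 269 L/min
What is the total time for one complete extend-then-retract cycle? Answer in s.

Cap-side area A_cap = π/4 × (18.7 cm)² = 274.6 cm^2
Rod-side annular area A_ann = π/4 × (18.7² − 11.7²) = 167.1 cm^2
t_ext = A_cap·L/Q = 5.397 s
t_ret = A_ann·L/Q = 3.284 s
t_cycle = t_ext + t_ret

t ≈ 8.68 s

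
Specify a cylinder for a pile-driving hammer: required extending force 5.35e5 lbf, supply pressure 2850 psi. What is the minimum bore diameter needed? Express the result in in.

D ≈ 15.5 in

Extension force acts on the full piston face: F = P × (π/4)D².
D = √(4F / (πP)) = √(4 × 5.35e5 lbf / (π × 2850 psi))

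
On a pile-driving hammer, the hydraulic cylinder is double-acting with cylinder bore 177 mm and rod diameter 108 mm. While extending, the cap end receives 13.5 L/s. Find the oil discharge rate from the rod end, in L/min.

Cap-side area A_cap = π/4 × (177 mm)² = 24610 mm^2
Rod-side annular area A_ann = π/4 × (177² − 108²) = 15440 mm^2
Piston speed v = Q_in/A_cap; rod-end outflow Q_out = v × A_ann = Q_in × A_ann/A_cap.

Q_out ≈ 508 L/min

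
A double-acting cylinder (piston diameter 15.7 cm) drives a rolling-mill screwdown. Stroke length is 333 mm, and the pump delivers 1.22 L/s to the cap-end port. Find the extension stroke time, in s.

Cap-side area A_cap = π/4 × (15.7 cm)² = 193.6 cm^2
Swept volume V = A × L; t = V / Q = A·L / Q

t ≈ 5.28 s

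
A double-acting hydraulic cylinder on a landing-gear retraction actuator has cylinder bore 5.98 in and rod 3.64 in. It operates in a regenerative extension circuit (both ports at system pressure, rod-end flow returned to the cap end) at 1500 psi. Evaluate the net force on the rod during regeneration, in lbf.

F ≈ 15600 lbf

With equal pressure on both faces, forces on the annular region cancel; the net push is pressure × rod cross-section.
Rod cross-section A_rod = π/4 × (3.64 in)² = 10.41 in^2
F = P × A_rod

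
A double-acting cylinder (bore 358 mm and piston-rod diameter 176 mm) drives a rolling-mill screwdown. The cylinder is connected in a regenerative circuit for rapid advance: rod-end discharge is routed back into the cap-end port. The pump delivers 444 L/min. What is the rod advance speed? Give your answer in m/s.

v ≈ 0.304 m/s

In regeneration the rod-end outflow joins the pump flow into the cap end, so the net volume the pump must supply per unit advance equals the rod cross-section area.
Rod cross-section A_rod = π/4 × (176 mm)² = 24330 mm^2
v = Q_pump / A_rod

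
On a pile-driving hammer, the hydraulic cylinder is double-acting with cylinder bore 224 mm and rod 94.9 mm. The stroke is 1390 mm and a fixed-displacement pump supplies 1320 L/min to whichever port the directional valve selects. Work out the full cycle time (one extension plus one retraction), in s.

t ≈ 4.53 s

Cap-side area A_cap = π/4 × (224 mm)² = 39410 mm^2
Rod-side annular area A_ann = π/4 × (224² − 94.9²) = 32330 mm^2
t_ext = A_cap·L/Q = 2.490 s
t_ret = A_ann·L/Q = 2.043 s
t_cycle = t_ext + t_ret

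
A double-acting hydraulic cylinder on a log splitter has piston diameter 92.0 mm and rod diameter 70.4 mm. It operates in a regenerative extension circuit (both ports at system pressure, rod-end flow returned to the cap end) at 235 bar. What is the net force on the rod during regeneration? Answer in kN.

With equal pressure on both faces, forces on the annular region cancel; the net push is pressure × rod cross-section.
Rod cross-section A_rod = π/4 × (70.4 mm)² = 3893 mm^2
F = P × A_rod

F ≈ 91.5 kN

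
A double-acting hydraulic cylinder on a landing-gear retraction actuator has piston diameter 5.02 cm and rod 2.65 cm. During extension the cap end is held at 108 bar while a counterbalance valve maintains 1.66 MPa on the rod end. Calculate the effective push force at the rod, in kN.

F ≈ 19.0 kN

Cap-side area A_cap = π/4 × (5.02 cm)² = 19.79 cm^2
Rod-side annular area A_ann = π/4 × (5.02² − 2.65²) = 14.28 cm^2
Net thrust = P_cap·A_cap − P_rod·A_ann = 21.38 kN − 2.370 kN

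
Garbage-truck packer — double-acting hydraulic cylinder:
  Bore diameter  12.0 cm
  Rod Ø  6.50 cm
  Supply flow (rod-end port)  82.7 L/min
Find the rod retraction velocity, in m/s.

Rod-side annular area A_ann = π/4 × (12.0² − 6.50²) = 79.91 cm^2
Flow into the rod-end port fills the annular volume.
v = Q / A

v ≈ 0.172 m/s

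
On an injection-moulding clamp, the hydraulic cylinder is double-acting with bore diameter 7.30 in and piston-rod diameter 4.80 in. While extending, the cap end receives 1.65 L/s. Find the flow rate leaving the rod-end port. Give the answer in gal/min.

Q_out ≈ 14.8 gal/min

Cap-side area A_cap = π/4 × (7.30 in)² = 41.85 in^2
Rod-side annular area A_ann = π/4 × (7.30² − 4.80²) = 23.76 in^2
Piston speed v = Q_in/A_cap; rod-end outflow Q_out = v × A_ann = Q_in × A_ann/A_cap.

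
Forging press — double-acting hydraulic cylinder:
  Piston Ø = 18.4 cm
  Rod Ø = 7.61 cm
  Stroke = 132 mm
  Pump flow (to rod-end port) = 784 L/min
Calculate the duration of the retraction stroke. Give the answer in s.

t ≈ 0.223 s

Rod-side annular area A_ann = π/4 × (18.4² − 7.61²) = 220.4 cm^2
Swept volume V = A × L; t = V / Q = A·L / Q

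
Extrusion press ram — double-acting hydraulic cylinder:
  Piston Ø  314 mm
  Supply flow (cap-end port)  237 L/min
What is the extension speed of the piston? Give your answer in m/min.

Cap-side area A_cap = π/4 × (314 mm)² = 77440 mm^2
v = Q / A

v ≈ 3.06 m/min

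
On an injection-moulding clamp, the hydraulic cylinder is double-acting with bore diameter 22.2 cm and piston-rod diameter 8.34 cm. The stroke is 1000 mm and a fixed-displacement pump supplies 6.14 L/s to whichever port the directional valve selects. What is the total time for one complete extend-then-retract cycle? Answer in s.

Cap-side area A_cap = π/4 × (22.2 cm)² = 387.1 cm^2
Rod-side annular area A_ann = π/4 × (22.2² − 8.34²) = 332.4 cm^2
t_ext = A_cap·L/Q = 6.304 s
t_ret = A_ann·L/Q = 5.414 s
t_cycle = t_ext + t_ret

t ≈ 11.7 s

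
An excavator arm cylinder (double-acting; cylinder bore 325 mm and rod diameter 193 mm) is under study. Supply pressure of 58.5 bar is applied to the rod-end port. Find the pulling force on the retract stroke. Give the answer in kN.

F ≈ 314 kN

Rod-side annular area A_ann = π/4 × (325² − 193²) = 53700 mm^2
On retraction the pressure acts on the annular area (bore minus rod).
F = P × A_ann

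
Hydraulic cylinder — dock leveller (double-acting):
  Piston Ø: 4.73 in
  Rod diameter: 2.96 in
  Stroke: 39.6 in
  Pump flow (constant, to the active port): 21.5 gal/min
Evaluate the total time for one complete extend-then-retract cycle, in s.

t ≈ 13.5 s

Cap-side area A_cap = π/4 × (4.73 in)² = 17.57 in^2
Rod-side annular area A_ann = π/4 × (4.73² − 2.96²) = 10.69 in^2
t_ext = A_cap·L/Q = 8.406 s
t_ret = A_ann·L/Q = 5.114 s
t_cycle = t_ext + t_ret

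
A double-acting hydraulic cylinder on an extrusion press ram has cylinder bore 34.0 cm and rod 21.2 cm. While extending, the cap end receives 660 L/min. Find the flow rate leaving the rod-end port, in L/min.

Cap-side area A_cap = π/4 × (34.0 cm)² = 907.9 cm^2
Rod-side annular area A_ann = π/4 × (34.0² − 21.2²) = 554.9 cm^2
Piston speed v = Q_in/A_cap; rod-end outflow Q_out = v × A_ann = Q_in × A_ann/A_cap.

Q_out ≈ 403 L/min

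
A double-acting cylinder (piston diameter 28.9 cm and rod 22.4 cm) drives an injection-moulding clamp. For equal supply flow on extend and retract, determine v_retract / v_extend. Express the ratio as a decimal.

v_ret/v_ext ≈ 2.50

Cap-side area A_cap = π/4 × (28.9 cm)² = 656.0 cm^2
Rod-side annular area A_ann = π/4 × (28.9² − 22.4²) = 261.9 cm^2
For equal Q, v ∝ 1/A, so v_ret/v_ext = A_cap/A_ann.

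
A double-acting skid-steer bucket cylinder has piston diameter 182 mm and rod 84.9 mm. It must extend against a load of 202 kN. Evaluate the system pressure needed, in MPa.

Cap-side area A_cap = π/4 × (182 mm)² = 26020 mm^2
P = F / A = 202 kN / A

P ≈ 7.76 MPa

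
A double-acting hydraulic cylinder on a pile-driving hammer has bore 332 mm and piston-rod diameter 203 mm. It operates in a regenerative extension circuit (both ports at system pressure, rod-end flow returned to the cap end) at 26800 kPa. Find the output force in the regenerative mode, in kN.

F ≈ 867 kN

With equal pressure on both faces, forces on the annular region cancel; the net push is pressure × rod cross-section.
Rod cross-section A_rod = π/4 × (203 mm)² = 32370 mm^2
F = P × A_rod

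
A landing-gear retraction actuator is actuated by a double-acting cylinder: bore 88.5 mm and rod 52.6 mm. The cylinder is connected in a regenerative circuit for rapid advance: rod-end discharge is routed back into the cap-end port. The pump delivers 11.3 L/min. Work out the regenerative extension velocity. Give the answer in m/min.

v ≈ 5.20 m/min

In regeneration the rod-end outflow joins the pump flow into the cap end, so the net volume the pump must supply per unit advance equals the rod cross-section area.
Rod cross-section A_rod = π/4 × (52.6 mm)² = 2173 mm^2
v = Q_pump / A_rod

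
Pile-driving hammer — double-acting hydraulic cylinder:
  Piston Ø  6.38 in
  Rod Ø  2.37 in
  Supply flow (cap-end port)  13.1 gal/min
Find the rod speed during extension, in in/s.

v ≈ 1.58 in/s

Cap-side area A_cap = π/4 × (6.38 in)² = 31.97 in^2
v = Q / A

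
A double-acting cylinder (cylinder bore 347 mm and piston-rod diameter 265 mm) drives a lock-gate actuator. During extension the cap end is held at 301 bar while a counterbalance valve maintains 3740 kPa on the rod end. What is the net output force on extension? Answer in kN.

F ≈ 2700 kN

Cap-side area A_cap = π/4 × (347 mm)² = 94570 mm^2
Rod-side annular area A_ann = π/4 × (347² − 265²) = 39410 mm^2
Net thrust = P_cap·A_cap − P_rod·A_ann = 2847 kN − 147.4 kN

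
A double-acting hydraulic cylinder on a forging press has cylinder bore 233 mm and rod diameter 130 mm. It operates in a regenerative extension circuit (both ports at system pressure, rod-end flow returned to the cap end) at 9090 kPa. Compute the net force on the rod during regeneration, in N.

With equal pressure on both faces, forces on the annular region cancel; the net push is pressure × rod cross-section.
Rod cross-section A_rod = π/4 × (130 mm)² = 13270 mm^2
F = P × A_rod

F ≈ 1.21e5 N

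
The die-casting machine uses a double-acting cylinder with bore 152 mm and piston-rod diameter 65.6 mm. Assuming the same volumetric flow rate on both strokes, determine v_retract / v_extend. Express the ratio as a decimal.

Cap-side area A_cap = π/4 × (152 mm)² = 18150 mm^2
Rod-side annular area A_ann = π/4 × (152² − 65.6²) = 14770 mm^2
For equal Q, v ∝ 1/A, so v_ret/v_ext = A_cap/A_ann.

v_ret/v_ext ≈ 1.23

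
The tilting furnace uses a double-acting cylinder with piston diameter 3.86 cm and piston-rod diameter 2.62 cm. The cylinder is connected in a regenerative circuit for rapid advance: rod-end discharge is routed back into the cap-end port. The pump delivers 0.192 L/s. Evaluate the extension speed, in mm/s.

In regeneration the rod-end outflow joins the pump flow into the cap end, so the net volume the pump must supply per unit advance equals the rod cross-section area.
Rod cross-section A_rod = π/4 × (2.62 cm)² = 5.391 cm^2
v = Q_pump / A_rod

v ≈ 356 mm/s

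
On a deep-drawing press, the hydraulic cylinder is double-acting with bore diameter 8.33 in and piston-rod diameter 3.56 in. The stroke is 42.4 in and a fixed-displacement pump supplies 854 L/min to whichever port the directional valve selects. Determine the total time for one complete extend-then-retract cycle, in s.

Cap-side area A_cap = π/4 × (8.33 in)² = 54.50 in^2
Rod-side annular area A_ann = π/4 × (8.33² − 3.56²) = 44.54 in^2
t_ext = A_cap·L/Q = 2.660 s
t_ret = A_ann·L/Q = 2.174 s
t_cycle = t_ext + t_ret

t ≈ 4.83 s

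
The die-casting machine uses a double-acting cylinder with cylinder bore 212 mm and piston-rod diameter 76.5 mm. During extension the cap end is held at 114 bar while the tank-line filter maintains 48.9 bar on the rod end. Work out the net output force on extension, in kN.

Cap-side area A_cap = π/4 × (212 mm)² = 35300 mm^2
Rod-side annular area A_ann = π/4 × (212² − 76.5²) = 30700 mm^2
Net thrust = P_cap·A_cap − P_rod·A_ann = 402.4 kN − 150.1 kN

F ≈ 252 kN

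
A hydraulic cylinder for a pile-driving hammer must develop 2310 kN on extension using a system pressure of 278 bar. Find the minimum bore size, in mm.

Extension force acts on the full piston face: F = P × (π/4)D².
D = √(4F / (πP)) = √(4 × 2310 kN / (π × 278 bar))

D ≈ 325 mm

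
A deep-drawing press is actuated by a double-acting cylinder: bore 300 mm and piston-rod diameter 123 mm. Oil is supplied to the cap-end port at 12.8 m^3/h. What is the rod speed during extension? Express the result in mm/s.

v ≈ 50.3 mm/s

Cap-side area A_cap = π/4 × (300 mm)² = 70690 mm^2
v = Q / A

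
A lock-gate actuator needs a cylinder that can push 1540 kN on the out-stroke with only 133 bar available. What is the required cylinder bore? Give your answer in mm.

D ≈ 384 mm

Extension force acts on the full piston face: F = P × (π/4)D².
D = √(4F / (πP)) = √(4 × 1540 kN / (π × 133 bar))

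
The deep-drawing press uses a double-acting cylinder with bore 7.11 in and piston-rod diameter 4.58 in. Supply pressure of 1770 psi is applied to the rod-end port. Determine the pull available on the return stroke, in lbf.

F ≈ 41100 lbf

Rod-side annular area A_ann = π/4 × (7.11² − 4.58²) = 23.23 in^2
On retraction the pressure acts on the annular area (bore minus rod).
F = P × A_ann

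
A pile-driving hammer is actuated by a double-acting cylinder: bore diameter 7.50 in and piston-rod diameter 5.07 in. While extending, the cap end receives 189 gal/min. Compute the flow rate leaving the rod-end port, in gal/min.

Cap-side area A_cap = π/4 × (7.50 in)² = 44.18 in^2
Rod-side annular area A_ann = π/4 × (7.50² − 5.07²) = 23.99 in^2
Piston speed v = Q_in/A_cap; rod-end outflow Q_out = v × A_ann = Q_in × A_ann/A_cap.

Q_out ≈ 103 gal/min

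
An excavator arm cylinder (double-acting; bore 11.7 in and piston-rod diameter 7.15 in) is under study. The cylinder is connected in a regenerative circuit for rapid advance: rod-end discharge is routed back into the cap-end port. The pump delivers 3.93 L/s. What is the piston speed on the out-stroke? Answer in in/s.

v ≈ 5.97 in/s

In regeneration the rod-end outflow joins the pump flow into the cap end, so the net volume the pump must supply per unit advance equals the rod cross-section area.
Rod cross-section A_rod = π/4 × (7.15 in)² = 40.15 in^2
v = Q_pump / A_rod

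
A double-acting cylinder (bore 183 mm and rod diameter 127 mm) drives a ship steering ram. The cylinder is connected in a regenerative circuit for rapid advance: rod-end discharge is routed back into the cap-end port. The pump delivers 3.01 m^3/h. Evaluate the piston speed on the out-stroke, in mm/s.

In regeneration the rod-end outflow joins the pump flow into the cap end, so the net volume the pump must supply per unit advance equals the rod cross-section area.
Rod cross-section A_rod = π/4 × (127 mm)² = 12670 mm^2
v = Q_pump / A_rod

v ≈ 66.0 mm/s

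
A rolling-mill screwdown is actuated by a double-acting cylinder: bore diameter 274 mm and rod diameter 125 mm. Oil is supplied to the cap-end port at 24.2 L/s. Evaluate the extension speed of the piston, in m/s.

v ≈ 0.410 m/s

Cap-side area A_cap = π/4 × (274 mm)² = 58960 mm^2
v = Q / A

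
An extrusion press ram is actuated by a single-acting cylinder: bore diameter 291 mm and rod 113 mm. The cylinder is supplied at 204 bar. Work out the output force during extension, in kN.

F ≈ 1360 kN

Cap-side area A_cap = π/4 × (291 mm)² = 66510 mm^2
F = P × A_cap = 204 bar × A_cap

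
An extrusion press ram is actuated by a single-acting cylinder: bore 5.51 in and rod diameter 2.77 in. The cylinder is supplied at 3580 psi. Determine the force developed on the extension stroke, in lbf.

F ≈ 85400 lbf

Cap-side area A_cap = π/4 × (5.51 in)² = 23.84 in^2
F = P × A_cap = 3580 psi × A_cap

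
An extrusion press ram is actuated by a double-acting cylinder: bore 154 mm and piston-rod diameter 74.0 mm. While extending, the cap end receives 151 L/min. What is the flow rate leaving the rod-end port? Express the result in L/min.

Q_out ≈ 116 L/min

Cap-side area A_cap = π/4 × (154 mm)² = 18630 mm^2
Rod-side annular area A_ann = π/4 × (154² − 74.0²) = 14330 mm^2
Piston speed v = Q_in/A_cap; rod-end outflow Q_out = v × A_ann = Q_in × A_ann/A_cap.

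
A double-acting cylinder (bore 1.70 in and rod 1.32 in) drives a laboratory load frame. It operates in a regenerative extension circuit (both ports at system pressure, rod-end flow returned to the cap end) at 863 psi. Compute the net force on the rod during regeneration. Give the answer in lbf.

With equal pressure on both faces, forces on the annular region cancel; the net push is pressure × rod cross-section.
Rod cross-section A_rod = π/4 × (1.32 in)² = 1.368 in^2
F = P × A_rod

F ≈ 1180 lbf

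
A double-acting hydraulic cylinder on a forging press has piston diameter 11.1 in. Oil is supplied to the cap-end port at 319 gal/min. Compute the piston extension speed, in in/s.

v ≈ 12.7 in/s

Cap-side area A_cap = π/4 × (11.1 in)² = 96.77 in^2
v = Q / A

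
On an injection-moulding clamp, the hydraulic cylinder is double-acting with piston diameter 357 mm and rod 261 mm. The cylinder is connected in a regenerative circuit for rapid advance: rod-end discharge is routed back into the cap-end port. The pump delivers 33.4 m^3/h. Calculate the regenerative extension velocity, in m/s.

In regeneration the rod-end outflow joins the pump flow into the cap end, so the net volume the pump must supply per unit advance equals the rod cross-section area.
Rod cross-section A_rod = π/4 × (261 mm)² = 53500 mm^2
v = Q_pump / A_rod

v ≈ 0.173 m/s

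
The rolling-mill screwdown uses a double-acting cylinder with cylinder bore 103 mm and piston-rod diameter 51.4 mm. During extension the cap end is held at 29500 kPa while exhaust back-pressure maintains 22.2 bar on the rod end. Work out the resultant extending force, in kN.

Cap-side area A_cap = π/4 × (103 mm)² = 8332 mm^2
Rod-side annular area A_ann = π/4 × (103² − 51.4²) = 6257 mm^2
Net thrust = P_cap·A_cap − P_rod·A_ann = 245.8 kN − 13.89 kN

F ≈ 232 kN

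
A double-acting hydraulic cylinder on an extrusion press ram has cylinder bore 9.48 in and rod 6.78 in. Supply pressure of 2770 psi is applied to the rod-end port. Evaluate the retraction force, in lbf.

F ≈ 95500 lbf

Rod-side annular area A_ann = π/4 × (9.48² − 6.78²) = 34.48 in^2
On retraction the pressure acts on the annular area (bore minus rod).
F = P × A_ann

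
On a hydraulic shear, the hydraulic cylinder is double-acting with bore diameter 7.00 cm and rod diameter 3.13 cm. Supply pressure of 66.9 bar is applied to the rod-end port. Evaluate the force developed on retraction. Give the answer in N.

F ≈ 20600 N

Rod-side annular area A_ann = π/4 × (7.00² − 3.13²) = 30.79 cm^2
On retraction the pressure acts on the annular area (bore minus rod).
F = P × A_ann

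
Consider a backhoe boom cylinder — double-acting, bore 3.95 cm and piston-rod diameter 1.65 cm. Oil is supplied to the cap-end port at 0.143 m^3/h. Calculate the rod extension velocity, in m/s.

v ≈ 0.0324 m/s

Cap-side area A_cap = π/4 × (3.95 cm)² = 12.25 cm^2
v = Q / A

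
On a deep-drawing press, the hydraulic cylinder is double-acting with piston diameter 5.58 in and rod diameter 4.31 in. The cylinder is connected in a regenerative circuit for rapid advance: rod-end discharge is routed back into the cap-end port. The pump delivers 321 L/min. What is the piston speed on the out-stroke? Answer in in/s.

v ≈ 22.4 in/s

In regeneration the rod-end outflow joins the pump flow into the cap end, so the net volume the pump must supply per unit advance equals the rod cross-section area.
Rod cross-section A_rod = π/4 × (4.31 in)² = 14.59 in^2
v = Q_pump / A_rod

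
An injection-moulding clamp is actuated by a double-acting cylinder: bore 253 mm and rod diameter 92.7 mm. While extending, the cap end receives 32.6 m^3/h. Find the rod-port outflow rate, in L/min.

Q_out ≈ 470 L/min

Cap-side area A_cap = π/4 × (253 mm)² = 50270 mm^2
Rod-side annular area A_ann = π/4 × (253² − 92.7²) = 43520 mm^2
Piston speed v = Q_in/A_cap; rod-end outflow Q_out = v × A_ann = Q_in × A_ann/A_cap.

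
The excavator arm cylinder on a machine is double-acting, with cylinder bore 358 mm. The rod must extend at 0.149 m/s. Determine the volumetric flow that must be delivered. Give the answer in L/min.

Cap-side area A_cap = π/4 × (358 mm)² = 1.007e5 mm^2
Q = A × v

Q ≈ 900 L/min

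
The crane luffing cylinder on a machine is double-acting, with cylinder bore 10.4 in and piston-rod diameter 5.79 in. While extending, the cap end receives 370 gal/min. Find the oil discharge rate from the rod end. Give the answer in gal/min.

Q_out ≈ 255 gal/min

Cap-side area A_cap = π/4 × (10.4 in)² = 84.95 in^2
Rod-side annular area A_ann = π/4 × (10.4² − 5.79²) = 58.62 in^2
Piston speed v = Q_in/A_cap; rod-end outflow Q_out = v × A_ann = Q_in × A_ann/A_cap.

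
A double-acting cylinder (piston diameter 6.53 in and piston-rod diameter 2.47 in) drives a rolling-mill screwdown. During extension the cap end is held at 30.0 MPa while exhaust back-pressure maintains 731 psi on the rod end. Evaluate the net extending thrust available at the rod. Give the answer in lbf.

F ≈ 1.25e5 lbf

Cap-side area A_cap = π/4 × (6.53 in)² = 33.49 in^2
Rod-side annular area A_ann = π/4 × (6.53² − 2.47²) = 28.70 in^2
Net thrust = P_cap·A_cap − P_rod·A_ann = 1.457e5 lbf − 20980 lbf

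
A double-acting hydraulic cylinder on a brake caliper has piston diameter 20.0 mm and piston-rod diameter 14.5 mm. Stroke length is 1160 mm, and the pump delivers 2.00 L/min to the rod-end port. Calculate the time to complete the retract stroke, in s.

t ≈ 5.19 s

Rod-side annular area A_ann = π/4 × (20.0² − 14.5²) = 149.0 mm^2
Swept volume V = A × L; t = V / Q = A·L / Q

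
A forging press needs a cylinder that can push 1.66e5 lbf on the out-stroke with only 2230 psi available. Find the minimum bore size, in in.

Extension force acts on the full piston face: F = P × (π/4)D².
D = √(4F / (πP)) = √(4 × 1.66e5 lbf / (π × 2230 psi))

D ≈ 9.74 in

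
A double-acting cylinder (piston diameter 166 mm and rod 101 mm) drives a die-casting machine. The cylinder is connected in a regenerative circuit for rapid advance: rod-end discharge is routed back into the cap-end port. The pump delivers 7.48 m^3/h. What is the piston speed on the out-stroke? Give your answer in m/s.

v ≈ 0.259 m/s

In regeneration the rod-end outflow joins the pump flow into the cap end, so the net volume the pump must supply per unit advance equals the rod cross-section area.
Rod cross-section A_rod = π/4 × (101 mm)² = 8012 mm^2
v = Q_pump / A_rod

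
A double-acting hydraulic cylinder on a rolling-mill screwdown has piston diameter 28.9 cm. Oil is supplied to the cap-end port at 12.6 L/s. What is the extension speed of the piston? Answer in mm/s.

v ≈ 192 mm/s

Cap-side area A_cap = π/4 × (28.9 cm)² = 656.0 cm^2
v = Q / A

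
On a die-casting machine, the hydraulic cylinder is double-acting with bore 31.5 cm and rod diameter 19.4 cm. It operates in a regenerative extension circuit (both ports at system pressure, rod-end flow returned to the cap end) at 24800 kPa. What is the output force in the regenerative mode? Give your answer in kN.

F ≈ 733 kN

With equal pressure on both faces, forces on the annular region cancel; the net push is pressure × rod cross-section.
Rod cross-section A_rod = π/4 × (19.4 cm)² = 295.6 cm^2
F = P × A_rod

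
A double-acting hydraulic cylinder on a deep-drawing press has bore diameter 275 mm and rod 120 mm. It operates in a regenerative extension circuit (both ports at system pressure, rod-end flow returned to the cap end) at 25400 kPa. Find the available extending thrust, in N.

F ≈ 2.87e5 N

With equal pressure on both faces, forces on the annular region cancel; the net push is pressure × rod cross-section.
Rod cross-section A_rod = π/4 × (120 mm)² = 11310 mm^2
F = P × A_rod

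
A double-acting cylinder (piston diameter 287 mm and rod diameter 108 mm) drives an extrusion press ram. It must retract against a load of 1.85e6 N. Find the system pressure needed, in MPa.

P ≈ 33.3 MPa

Rod-side annular area A_ann = π/4 × (287² − 108²) = 55530 mm^2
Retraction: pressure acts on the annular area.
P = F / A = 1.85e6 N / A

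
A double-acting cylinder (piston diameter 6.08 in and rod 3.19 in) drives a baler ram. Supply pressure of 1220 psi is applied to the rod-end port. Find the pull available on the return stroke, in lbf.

Rod-side annular area A_ann = π/4 × (6.08² − 3.19²) = 21.04 in^2
On retraction the pressure acts on the annular area (bore minus rod).
F = P × A_ann

F ≈ 25700 lbf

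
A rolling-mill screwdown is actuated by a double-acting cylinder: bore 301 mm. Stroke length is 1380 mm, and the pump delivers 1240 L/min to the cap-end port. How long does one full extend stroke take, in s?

Cap-side area A_cap = π/4 × (301 mm)² = 71160 mm^2
Swept volume V = A × L; t = V / Q = A·L / Q

t ≈ 4.75 s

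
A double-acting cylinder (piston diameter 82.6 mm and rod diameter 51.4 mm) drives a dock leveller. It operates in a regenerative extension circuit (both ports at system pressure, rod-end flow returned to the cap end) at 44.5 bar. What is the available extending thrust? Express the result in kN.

F ≈ 9.23 kN

With equal pressure on both faces, forces on the annular region cancel; the net push is pressure × rod cross-section.
Rod cross-section A_rod = π/4 × (51.4 mm)² = 2075 mm^2
F = P × A_rod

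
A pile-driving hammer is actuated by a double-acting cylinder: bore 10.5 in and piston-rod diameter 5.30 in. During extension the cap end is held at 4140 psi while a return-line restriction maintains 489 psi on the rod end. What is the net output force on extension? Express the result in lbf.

F ≈ 3.27e5 lbf

Cap-side area A_cap = π/4 × (10.5 in)² = 86.59 in^2
Rod-side annular area A_ann = π/4 × (10.5² − 5.30²) = 64.53 in^2
Net thrust = P_cap·A_cap − P_rod·A_ann = 3.585e5 lbf − 31550 lbf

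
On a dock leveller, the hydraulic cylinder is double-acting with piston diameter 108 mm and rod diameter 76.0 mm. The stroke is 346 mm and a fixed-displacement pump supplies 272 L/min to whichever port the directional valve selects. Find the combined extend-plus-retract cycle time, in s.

t ≈ 1.05 s

Cap-side area A_cap = π/4 × (108 mm)² = 9161 mm^2
Rod-side annular area A_ann = π/4 × (108² − 76.0²) = 4624 mm^2
t_ext = A_cap·L/Q = 0.6992 s
t_ret = A_ann·L/Q = 0.3530 s
t_cycle = t_ext + t_ret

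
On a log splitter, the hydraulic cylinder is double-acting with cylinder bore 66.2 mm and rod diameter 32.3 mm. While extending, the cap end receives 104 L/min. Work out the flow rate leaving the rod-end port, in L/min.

Cap-side area A_cap = π/4 × (66.2 mm)² = 3442 mm^2
Rod-side annular area A_ann = π/4 × (66.2² − 32.3²) = 2623 mm^2
Piston speed v = Q_in/A_cap; rod-end outflow Q_out = v × A_ann = Q_in × A_ann/A_cap.

Q_out ≈ 79.2 L/min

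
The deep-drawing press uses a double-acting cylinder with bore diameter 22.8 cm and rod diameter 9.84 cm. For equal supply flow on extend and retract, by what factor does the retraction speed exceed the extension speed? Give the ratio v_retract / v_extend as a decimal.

v_ret/v_ext ≈ 1.23

Cap-side area A_cap = π/4 × (22.8 cm)² = 408.3 cm^2
Rod-side annular area A_ann = π/4 × (22.8² − 9.84²) = 332.2 cm^2
For equal Q, v ∝ 1/A, so v_ret/v_ext = A_cap/A_ann.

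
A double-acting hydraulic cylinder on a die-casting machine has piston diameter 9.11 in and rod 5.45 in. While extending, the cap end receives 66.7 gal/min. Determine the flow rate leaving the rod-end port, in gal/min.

Q_out ≈ 42.8 gal/min

Cap-side area A_cap = π/4 × (9.11 in)² = 65.18 in^2
Rod-side annular area A_ann = π/4 × (9.11² − 5.45²) = 41.85 in^2
Piston speed v = Q_in/A_cap; rod-end outflow Q_out = v × A_ann = Q_in × A_ann/A_cap.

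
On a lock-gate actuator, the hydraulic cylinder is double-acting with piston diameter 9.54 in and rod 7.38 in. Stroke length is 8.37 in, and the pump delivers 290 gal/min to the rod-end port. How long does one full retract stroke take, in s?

Rod-side annular area A_ann = π/4 × (9.54² − 7.38²) = 28.70 in^2
Swept volume V = A × L; t = V / Q = A·L / Q

t ≈ 0.215 s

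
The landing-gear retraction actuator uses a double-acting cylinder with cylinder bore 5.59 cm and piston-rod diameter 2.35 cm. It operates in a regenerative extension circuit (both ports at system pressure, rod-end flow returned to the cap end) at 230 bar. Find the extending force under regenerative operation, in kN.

With equal pressure on both faces, forces on the annular region cancel; the net push is pressure × rod cross-section.
Rod cross-section A_rod = π/4 × (2.35 cm)² = 4.337 cm^2
F = P × A_rod

F ≈ 9.98 kN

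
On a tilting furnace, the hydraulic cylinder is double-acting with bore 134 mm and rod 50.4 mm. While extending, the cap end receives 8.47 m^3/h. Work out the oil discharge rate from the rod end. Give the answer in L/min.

Cap-side area A_cap = π/4 × (134 mm)² = 14100 mm^2
Rod-side annular area A_ann = π/4 × (134² − 50.4²) = 12110 mm^2
Piston speed v = Q_in/A_cap; rod-end outflow Q_out = v × A_ann = Q_in × A_ann/A_cap.

Q_out ≈ 121 L/min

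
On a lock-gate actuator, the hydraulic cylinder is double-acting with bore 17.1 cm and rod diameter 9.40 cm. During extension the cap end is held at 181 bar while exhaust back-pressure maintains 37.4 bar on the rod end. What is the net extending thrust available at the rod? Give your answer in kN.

F ≈ 356 kN

Cap-side area A_cap = π/4 × (17.1 cm)² = 229.7 cm^2
Rod-side annular area A_ann = π/4 × (17.1² − 9.40²) = 160.3 cm^2
Net thrust = P_cap·A_cap − P_rod·A_ann = 415.7 kN − 59.94 kN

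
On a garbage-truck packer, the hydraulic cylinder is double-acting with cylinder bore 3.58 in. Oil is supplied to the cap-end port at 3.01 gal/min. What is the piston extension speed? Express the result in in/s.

v ≈ 1.15 in/s

Cap-side area A_cap = π/4 × (3.58 in)² = 10.07 in^2
v = Q / A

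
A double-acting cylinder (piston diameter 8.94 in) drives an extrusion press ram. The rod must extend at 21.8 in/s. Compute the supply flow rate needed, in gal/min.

Q ≈ 355 gal/min

Cap-side area A_cap = π/4 × (8.94 in)² = 62.77 in^2
Q = A × v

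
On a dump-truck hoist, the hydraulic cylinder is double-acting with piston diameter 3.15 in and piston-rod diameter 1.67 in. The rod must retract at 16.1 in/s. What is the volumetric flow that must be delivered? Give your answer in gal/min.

Rod-side annular area A_ann = π/4 × (3.15² − 1.67²) = 5.603 in^2
Q = A × v

Q ≈ 23.4 gal/min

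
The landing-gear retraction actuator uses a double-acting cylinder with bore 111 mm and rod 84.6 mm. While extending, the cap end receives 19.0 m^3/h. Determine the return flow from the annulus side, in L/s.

Q_out ≈ 2.21 L/s

Cap-side area A_cap = π/4 × (111 mm)² = 9677 mm^2
Rod-side annular area A_ann = π/4 × (111² − 84.6²) = 4056 mm^2
Piston speed v = Q_in/A_cap; rod-end outflow Q_out = v × A_ann = Q_in × A_ann/A_cap.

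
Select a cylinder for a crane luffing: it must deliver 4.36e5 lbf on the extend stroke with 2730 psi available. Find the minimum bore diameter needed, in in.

Extension force acts on the full piston face: F = P × (π/4)D².
D = √(4F / (πP)) = √(4 × 4.36e5 lbf / (π × 2730 psi))

D ≈ 14.3 in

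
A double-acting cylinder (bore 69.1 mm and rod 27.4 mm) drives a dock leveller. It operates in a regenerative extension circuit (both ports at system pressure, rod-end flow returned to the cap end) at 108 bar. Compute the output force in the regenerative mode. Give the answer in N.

F ≈ 6370 N

With equal pressure on both faces, forces on the annular region cancel; the net push is pressure × rod cross-section.
Rod cross-section A_rod = π/4 × (27.4 mm)² = 589.6 mm^2
F = P × A_rod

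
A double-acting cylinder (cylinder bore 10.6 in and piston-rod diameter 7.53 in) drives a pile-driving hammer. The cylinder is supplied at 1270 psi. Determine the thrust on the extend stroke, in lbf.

F ≈ 1.12e5 lbf

Cap-side area A_cap = π/4 × (10.6 in)² = 88.25 in^2
F = P × A_cap = 1270 psi × A_cap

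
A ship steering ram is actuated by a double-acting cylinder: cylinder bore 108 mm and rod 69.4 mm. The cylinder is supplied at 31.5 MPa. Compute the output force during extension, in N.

F ≈ 2.89e5 N

Cap-side area A_cap = π/4 × (108 mm)² = 9161 mm^2
F = P × A_cap = 31.5 MPa × A_cap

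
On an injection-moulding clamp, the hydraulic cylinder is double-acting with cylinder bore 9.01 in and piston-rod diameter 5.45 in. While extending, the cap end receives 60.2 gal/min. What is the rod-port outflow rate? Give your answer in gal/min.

Q_out ≈ 38.2 gal/min

Cap-side area A_cap = π/4 × (9.01 in)² = 63.76 in^2
Rod-side annular area A_ann = π/4 × (9.01² − 5.45²) = 40.43 in^2
Piston speed v = Q_in/A_cap; rod-end outflow Q_out = v × A_ann = Q_in × A_ann/A_cap.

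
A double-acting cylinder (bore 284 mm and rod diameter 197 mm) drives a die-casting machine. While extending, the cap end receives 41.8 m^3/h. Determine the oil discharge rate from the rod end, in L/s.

Cap-side area A_cap = π/4 × (284 mm)² = 63350 mm^2
Rod-side annular area A_ann = π/4 × (284² − 197²) = 32870 mm^2
Piston speed v = Q_in/A_cap; rod-end outflow Q_out = v × A_ann = Q_in × A_ann/A_cap.

Q_out ≈ 6.02 L/s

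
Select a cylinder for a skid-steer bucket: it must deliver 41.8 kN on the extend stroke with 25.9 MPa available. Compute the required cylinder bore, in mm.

Extension force acts on the full piston face: F = P × (π/4)D².
D = √(4F / (πP)) = √(4 × 41.8 kN / (π × 25.9 MPa))

D ≈ 45.3 mm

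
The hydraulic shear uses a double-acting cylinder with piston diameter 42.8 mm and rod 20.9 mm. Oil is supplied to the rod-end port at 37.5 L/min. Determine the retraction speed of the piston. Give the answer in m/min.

v ≈ 34.2 m/min

Rod-side annular area A_ann = π/4 × (42.8² − 20.9²) = 1096 mm^2
Flow into the rod-end port fills the annular volume.
v = Q / A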